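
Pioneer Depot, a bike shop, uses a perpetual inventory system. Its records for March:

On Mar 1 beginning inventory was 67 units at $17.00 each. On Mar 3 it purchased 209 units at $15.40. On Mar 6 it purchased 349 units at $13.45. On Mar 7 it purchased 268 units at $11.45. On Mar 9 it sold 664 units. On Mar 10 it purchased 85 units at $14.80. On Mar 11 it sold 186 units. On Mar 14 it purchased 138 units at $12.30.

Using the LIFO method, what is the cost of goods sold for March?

COGS = $11,299.85

Mar 9, 664 sold [LIFO — newest first]: 268 @ $11.45 + 349 @ $13.45 + 47 @ $15.40 = $8,486.45
Mar 11, 186 sold [LIFO — newest first]: 85 @ $14.80 + 101 @ $15.40 = $2,813.40
Total COGS = $8,486.45 + $2,813.40 = $11,299.85
Ending inventory: 67 @ $17.00 + 61 @ $15.40 + 138 @ $12.30 = $3,775.80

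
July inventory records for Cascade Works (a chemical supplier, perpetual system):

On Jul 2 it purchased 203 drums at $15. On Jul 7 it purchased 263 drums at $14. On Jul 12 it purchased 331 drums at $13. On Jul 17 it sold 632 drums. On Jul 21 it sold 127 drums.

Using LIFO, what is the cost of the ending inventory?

Jul 17, 632 sold [LIFO — newest first]: 331 @ $13 + 263 @ $14 + 38 @ $15 = $8,555
Jul 21, 127 sold [LIFO — newest first]: 127 @ $15 = $1,905
Total COGS = $8,555 + $1,905 = $10,460
Ending inventory: 38 @ $15 = $570

Ending inventory = $570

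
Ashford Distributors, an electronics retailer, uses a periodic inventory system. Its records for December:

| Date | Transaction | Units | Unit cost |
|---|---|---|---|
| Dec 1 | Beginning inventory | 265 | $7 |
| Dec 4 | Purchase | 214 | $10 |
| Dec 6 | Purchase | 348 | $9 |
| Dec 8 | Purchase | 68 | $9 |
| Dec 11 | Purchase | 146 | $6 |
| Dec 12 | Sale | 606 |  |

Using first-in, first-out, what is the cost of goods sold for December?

COGS = $5,138

Dec 12, 606 sold [FIFO — oldest first]: 265 @ $7 + 214 @ $10 + 127 @ $9 = $5,138
Ending inventory: 221 @ $9 + 68 @ $9 + 146 @ $6 = $3,477
Check: goods available $8,615 = COGS $5,138 + ending $3,477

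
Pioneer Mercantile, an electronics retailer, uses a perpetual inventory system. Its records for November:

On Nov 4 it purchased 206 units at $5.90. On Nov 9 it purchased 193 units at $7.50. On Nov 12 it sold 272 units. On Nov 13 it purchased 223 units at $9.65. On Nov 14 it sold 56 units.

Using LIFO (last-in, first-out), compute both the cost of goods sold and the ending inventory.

COGS = $2,454.00; ending inventory = $2,360.85

Nov 12, 272 sold [LIFO — newest first]: 193 @ $7.50 + 79 @ $5.90 = $1,913.60
Nov 14, 56 sold [LIFO — newest first]: 56 @ $9.65 = $540.40
Total COGS = $1,913.60 + $540.40 = $2,454.00
Ending inventory: 127 @ $5.90 + 167 @ $9.65 = $2,360.85
Check: goods available $4,814.85 = COGS $2,454.00 + ending $2,360.85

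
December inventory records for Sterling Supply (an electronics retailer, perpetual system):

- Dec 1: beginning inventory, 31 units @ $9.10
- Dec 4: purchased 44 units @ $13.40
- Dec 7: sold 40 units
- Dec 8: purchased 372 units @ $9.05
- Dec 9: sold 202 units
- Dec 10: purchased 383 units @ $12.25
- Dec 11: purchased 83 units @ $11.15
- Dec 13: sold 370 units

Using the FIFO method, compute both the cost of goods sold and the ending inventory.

COGS = $6,259.55; ending inventory = $3,595.95

Dec 7, 40 sold [FIFO — oldest first]: 31 @ $9.10 + 9 @ $13.40 = $402.70
Dec 9, 202 sold [FIFO — oldest first]: 35 @ $13.40 + 167 @ $9.05 = $1,980.35
Dec 13, 370 sold [FIFO — oldest first]: 205 @ $9.05 + 165 @ $12.25 = $3,876.50
Total COGS = $402.70 + $1,980.35 + $3,876.50 = $6,259.55
Ending inventory: 218 @ $12.25 + 83 @ $11.15 = $3,595.95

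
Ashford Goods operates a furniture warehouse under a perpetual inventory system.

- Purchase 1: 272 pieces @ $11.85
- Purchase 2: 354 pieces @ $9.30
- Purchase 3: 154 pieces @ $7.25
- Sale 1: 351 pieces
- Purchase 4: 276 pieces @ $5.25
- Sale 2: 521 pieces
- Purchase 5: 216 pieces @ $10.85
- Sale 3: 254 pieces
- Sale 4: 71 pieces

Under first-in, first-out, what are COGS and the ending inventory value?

COGS = $10,610.75; ending inventory = $813.75

Sale 1 (351) [FIFO — oldest first]: 272 @ $11.85 + 79 @ $9.30 = $3,957.90
Sale 2 (521) [FIFO — oldest first]: 275 @ $9.30 + 154 @ $7.25 + 92 @ $5.25 = $4,157.00
Sale 3 (254) [FIFO — oldest first]: 184 @ $5.25 + 70 @ $10.85 = $1,725.50
Sale 4 (71) [FIFO — oldest first]: 71 @ $10.85 = $770.35
Total COGS = $3,957.90 + $4,157.00 + $1,725.50 + $770.35 = $10,610.75
Ending inventory: 75 @ $10.85 = $813.75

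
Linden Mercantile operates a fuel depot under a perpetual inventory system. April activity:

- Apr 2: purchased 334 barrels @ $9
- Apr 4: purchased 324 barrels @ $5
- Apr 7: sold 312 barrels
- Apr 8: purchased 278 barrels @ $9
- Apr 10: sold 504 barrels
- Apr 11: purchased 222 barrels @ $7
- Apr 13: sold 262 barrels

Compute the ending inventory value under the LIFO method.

Apr 7, 312 sold [LIFO — newest first]: 312 @ $5 = $1,560
Apr 10, 504 sold [LIFO — newest first]: 278 @ $9 + 12 @ $5 + 214 @ $9 = $4,488
Apr 13, 262 sold [LIFO — newest first]: 222 @ $7 + 40 @ $9 = $1,914
Total COGS = $1,560 + $4,488 + $1,914 = $7,962
Ending inventory: 80 @ $9 = $720
Check: goods available $8,682 = COGS $7,962 + ending $720

Ending inventory = $720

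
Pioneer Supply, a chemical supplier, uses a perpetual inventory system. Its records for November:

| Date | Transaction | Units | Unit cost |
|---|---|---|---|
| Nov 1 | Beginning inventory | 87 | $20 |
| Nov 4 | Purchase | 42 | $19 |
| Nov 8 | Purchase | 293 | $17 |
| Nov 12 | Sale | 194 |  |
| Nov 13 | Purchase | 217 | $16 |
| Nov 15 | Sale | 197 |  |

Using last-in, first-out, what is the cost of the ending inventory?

Ending inventory = $4,541

Nov 12, 194 sold [LIFO — newest first]: 194 @ $17 = $3,298
Nov 15, 197 sold [LIFO — newest first]: 197 @ $16 = $3,152
Total COGS = $3,298 + $3,152 = $6,450
Ending inventory: 87 @ $20 + 42 @ $19 + 99 @ $17 + 20 @ $16 = $4,541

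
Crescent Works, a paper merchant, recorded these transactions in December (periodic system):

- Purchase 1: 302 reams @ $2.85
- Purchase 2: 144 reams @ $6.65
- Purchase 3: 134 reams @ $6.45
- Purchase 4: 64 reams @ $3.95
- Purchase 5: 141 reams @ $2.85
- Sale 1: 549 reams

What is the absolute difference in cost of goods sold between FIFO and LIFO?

$182.00

FIFO COGS: 302 @ $2.85 + 144 @ $6.65 + 103 @ $6.45 = $2,482.65
LIFO COGS: 141 @ $2.85 + 64 @ $3.95 + 134 @ $6.45 + 144 @ $6.65 + 66 @ $2.85 = $2,664.65
Difference = |$2,482.65 − $2,664.65| = $182.00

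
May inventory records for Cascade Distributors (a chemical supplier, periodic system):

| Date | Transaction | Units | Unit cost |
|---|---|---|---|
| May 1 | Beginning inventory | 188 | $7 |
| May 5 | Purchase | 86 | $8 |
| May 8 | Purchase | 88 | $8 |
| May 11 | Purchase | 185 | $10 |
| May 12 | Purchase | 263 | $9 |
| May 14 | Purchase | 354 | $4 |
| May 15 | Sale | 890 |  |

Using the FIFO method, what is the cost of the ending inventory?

Ending inventory = $1,096

May 15, 890 sold [FIFO — oldest first]: 188 @ $7 + 86 @ $8 + 88 @ $8 + 185 @ $10 + 263 @ $9 + 80 @ $4 = $7,245
Ending inventory: 274 @ $4 = $1,096
Check: goods available $8,341 = COGS $7,245 + ending $1,096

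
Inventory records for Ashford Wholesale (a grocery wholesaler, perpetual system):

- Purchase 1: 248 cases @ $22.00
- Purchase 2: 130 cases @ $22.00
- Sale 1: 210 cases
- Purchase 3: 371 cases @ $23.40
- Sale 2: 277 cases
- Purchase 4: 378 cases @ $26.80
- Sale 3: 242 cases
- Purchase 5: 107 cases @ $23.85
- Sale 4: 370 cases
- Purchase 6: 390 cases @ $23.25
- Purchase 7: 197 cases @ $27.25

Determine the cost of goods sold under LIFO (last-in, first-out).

Sale 1 (210) [LIFO — newest first]: 130 @ $22.00 + 80 @ $22.00 = $4,620.00
Sale 2 (277) [LIFO — newest first]: 277 @ $23.40 = $6,481.80
Sale 3 (242) [LIFO — newest first]: 242 @ $26.80 = $6,485.60
Sale 4 (370) [LIFO — newest first]: 107 @ $23.85 + 136 @ $26.80 + 94 @ $23.40 + 33 @ $22.00 = $9,122.35
Total COGS = $4,620.00 + $6,481.80 + $6,485.60 + $9,122.35 = $26,709.75
Ending inventory: 135 @ $22.00 + 390 @ $23.25 + 197 @ $27.25 = $17,405.75
Check: goods available $44,115.50 = COGS $26,709.75 + ending $17,405.75

COGS = $26,709.75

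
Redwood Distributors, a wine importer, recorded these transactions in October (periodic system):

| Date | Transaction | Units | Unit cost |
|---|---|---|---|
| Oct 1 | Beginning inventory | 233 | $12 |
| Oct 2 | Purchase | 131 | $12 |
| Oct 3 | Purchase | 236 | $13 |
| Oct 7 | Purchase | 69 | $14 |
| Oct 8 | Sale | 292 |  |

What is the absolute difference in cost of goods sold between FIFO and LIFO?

$361

FIFO COGS: 233 @ $12 + 59 @ $12 = $3,504
LIFO COGS: 69 @ $14 + 223 @ $13 = $3,865
Difference = |$3,504 − $3,865| = $361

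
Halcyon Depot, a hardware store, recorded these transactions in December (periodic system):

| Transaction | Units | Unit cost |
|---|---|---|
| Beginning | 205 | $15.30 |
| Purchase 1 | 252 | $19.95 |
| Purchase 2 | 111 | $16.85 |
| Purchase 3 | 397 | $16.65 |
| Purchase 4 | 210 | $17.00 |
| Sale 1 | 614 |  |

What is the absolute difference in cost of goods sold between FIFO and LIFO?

FIFO COGS: 205 @ $15.30 + 252 @ $19.95 + 111 @ $16.85 + 46 @ $16.65 = $10,800.15
LIFO COGS: 210 @ $17.00 + 397 @ $16.65 + 7 @ $16.85 = $10,298.00
Difference = |$10,800.15 − $10,298.00| = $502.15

$502.15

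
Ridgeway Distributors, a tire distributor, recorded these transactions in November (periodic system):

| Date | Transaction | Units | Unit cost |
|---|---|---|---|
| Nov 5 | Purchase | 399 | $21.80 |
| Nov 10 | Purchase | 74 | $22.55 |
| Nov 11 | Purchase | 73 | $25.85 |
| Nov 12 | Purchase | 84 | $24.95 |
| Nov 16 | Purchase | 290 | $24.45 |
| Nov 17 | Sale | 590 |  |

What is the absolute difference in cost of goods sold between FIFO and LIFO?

$894.50

FIFO COGS: 399 @ $21.80 + 74 @ $22.55 + 73 @ $25.85 + 44 @ $24.95 = $13,351.75
LIFO COGS: 290 @ $24.45 + 84 @ $24.95 + 73 @ $25.85 + 74 @ $22.55 + 69 @ $21.80 = $14,246.25
Difference = |$13,351.75 − $14,246.25| = $894.50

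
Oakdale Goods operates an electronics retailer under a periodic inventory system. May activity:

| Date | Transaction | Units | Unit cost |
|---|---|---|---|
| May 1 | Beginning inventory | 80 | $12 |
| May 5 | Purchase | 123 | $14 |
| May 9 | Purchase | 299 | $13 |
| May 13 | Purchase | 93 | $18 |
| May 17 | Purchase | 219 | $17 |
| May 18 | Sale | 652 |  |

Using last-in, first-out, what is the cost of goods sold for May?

COGS = $9,858

May 18, 652 sold [LIFO — newest first]: 219 @ $17 + 93 @ $18 + 299 @ $13 + 41 @ $14 = $9,858
Ending inventory: 80 @ $12 + 82 @ $14 = $2,108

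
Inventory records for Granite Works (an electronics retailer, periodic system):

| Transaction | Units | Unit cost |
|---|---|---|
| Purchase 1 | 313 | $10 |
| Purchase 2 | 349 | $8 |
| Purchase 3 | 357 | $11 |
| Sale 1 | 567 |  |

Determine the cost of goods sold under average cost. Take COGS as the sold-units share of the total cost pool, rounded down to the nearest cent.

COGS = $5,480.25

Sale 1, sell 567: 567/1019 × $9,849.00 → $5,480.25
Ending inventory (cost pool remaining) = $4,368.75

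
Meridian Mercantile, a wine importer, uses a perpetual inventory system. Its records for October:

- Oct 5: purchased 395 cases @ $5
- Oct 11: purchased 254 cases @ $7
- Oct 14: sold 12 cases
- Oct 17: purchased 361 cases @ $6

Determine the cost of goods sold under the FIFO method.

Oct 14, 12 sold [FIFO — oldest first]: 12 @ $5 = $60
Ending inventory: 383 @ $5 + 254 @ $7 + 361 @ $6 = $5,859

COGS = $60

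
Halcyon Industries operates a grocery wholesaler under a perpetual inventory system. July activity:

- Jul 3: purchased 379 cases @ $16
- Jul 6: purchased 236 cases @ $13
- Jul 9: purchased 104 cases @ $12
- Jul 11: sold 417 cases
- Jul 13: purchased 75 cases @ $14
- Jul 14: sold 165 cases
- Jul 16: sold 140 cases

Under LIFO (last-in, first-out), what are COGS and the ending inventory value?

Jul 11, 417 sold [LIFO — newest first]: 104 @ $12 + 236 @ $13 + 77 @ $16 = $5,548
Jul 14, 165 sold [LIFO — newest first]: 75 @ $14 + 90 @ $16 = $2,490
Jul 16, 140 sold [LIFO — newest first]: 140 @ $16 = $2,240
Total COGS = $5,548 + $2,490 + $2,240 = $10,278
Ending inventory: 72 @ $16 = $1,152

COGS = $10,278; ending inventory = $1,152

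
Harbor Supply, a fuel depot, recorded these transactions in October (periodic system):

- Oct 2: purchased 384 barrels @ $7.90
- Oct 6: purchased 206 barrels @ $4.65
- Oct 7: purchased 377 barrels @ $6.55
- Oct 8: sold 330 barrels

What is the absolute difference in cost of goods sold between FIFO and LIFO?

FIFO COGS: 330 @ $7.90 = $2,607.00
LIFO COGS: 330 @ $6.55 = $2,161.50
Difference = |$2,607.00 − $2,161.50| = $445.50

$445.50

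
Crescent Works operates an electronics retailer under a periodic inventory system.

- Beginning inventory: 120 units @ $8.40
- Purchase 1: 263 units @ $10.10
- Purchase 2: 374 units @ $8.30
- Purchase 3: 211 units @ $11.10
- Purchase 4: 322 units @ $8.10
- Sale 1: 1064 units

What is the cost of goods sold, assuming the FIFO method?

Sale 1 (1064) [FIFO — oldest first]: 120 @ $8.40 + 263 @ $10.10 + 374 @ $8.30 + 211 @ $11.10 + 96 @ $8.10 = $9,888.20
Ending inventory: 226 @ $8.10 = $1,830.60

COGS = $9,888.20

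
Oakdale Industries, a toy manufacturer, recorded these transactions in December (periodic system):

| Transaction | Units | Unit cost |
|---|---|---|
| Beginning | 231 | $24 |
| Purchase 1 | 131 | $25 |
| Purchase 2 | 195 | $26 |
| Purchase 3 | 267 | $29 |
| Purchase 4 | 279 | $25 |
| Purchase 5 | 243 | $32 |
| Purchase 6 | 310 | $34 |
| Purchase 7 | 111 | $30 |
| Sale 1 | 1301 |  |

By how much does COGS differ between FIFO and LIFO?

FIFO COGS: 231 @ $24 + 131 @ $25 + 195 @ $26 + 267 @ $29 + 279 @ $25 + 198 @ $32 = $34,943
LIFO COGS: 111 @ $30 + 310 @ $34 + 243 @ $32 + 279 @ $25 + 267 @ $29 + 91 @ $26 = $38,730
Difference = |$34,943 − $38,730| = $3,787

$3,787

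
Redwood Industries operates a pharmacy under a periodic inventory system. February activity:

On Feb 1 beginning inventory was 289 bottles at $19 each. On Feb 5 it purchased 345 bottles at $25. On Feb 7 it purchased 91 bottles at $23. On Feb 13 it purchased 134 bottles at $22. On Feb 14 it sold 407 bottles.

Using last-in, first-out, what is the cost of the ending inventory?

Feb 14, 407 sold [LIFO — newest first]: 134 @ $22 + 91 @ $23 + 182 @ $25 = $9,591
Ending inventory: 289 @ $19 + 163 @ $25 = $9,566

Ending inventory = $9,566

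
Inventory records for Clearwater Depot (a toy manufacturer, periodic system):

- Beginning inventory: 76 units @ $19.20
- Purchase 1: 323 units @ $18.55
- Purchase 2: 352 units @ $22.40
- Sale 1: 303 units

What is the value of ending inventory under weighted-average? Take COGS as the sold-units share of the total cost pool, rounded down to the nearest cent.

Ending inventory = $9,148.30

Sale 1, sell 303: 303/751 × $15,335.65 → $6,187.35
Ending inventory (cost pool remaining) = $9,148.30
Check: goods available $15,335.65 = COGS $6,187.35 + ending $9,148.30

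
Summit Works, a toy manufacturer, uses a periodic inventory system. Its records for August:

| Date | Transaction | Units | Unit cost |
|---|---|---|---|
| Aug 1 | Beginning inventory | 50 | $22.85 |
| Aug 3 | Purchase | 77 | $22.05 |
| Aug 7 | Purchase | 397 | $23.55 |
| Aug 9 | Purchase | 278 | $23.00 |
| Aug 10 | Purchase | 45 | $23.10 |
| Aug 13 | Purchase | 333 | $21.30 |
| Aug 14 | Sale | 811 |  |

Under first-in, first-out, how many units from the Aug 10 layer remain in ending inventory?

Aug 14, 811 sold [FIFO — oldest first]: 50 @ $22.85 + 77 @ $22.05 + 397 @ $23.55 + 278 @ $23.00 + 9 @ $23.10 = $18,791.60
Ending inventory: 36 @ $23.10 + 333 @ $21.30 = $7,924.50
Check: goods available $26,716.10 = COGS $18,791.60 + ending $7,924.50

36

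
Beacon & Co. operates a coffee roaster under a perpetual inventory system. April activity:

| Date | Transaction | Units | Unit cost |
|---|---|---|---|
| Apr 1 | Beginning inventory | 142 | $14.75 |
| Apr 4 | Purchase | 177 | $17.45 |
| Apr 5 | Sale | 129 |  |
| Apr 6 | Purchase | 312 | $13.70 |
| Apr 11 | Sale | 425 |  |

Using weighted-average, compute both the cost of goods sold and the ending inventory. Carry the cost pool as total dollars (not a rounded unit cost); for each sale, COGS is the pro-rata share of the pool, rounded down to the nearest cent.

COGS = $8,328.38; ending inventory = $1,129.17

After Apr 1: 142 on hand, pool $2,094.50 (≈ $14.7500 each)
After Apr 4: 319 on hand, pool $5,183.15 (≈ $16.2481 each)
Apr 5, sell 129: 129/319 × $5,183.15 → $2,096.00
After Apr 6: 502 on hand, pool $7,361.55 (≈ $14.6644 each)
Apr 11, sell 425: 425/502 × $7,361.55 → $6,232.38
Total COGS = $2,096.00 + $6,232.38 = $8,328.38
Ending inventory (cost pool remaining) = $1,129.17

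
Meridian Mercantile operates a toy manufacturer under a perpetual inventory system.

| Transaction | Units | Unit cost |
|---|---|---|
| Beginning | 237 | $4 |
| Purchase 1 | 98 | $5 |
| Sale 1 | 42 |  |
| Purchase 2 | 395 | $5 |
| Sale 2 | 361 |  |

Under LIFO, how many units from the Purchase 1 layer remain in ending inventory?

56

Sale 1 (42) [LIFO — newest first]: 42 @ $5 = $210
Sale 2 (361) [LIFO — newest first]: 361 @ $5 = $1,805
Total COGS = $210 + $1,805 = $2,015
Ending inventory: 237 @ $4 + 56 @ $5 + 34 @ $5 = $1,398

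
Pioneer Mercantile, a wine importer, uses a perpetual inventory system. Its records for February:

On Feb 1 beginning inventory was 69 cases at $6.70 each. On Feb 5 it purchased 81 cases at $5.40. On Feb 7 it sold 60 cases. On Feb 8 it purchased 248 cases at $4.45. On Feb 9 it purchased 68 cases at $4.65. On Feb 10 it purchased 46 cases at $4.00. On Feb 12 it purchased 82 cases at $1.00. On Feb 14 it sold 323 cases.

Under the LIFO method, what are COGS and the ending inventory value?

Feb 7, 60 sold [LIFO — newest first]: 60 @ $5.40 = $324.00
Feb 14, 323 sold [LIFO — newest first]: 82 @ $1.00 + 46 @ $4.00 + 68 @ $4.65 + 127 @ $4.45 = $1,147.35
Total COGS = $324.00 + $1,147.35 = $1,471.35
Ending inventory: 69 @ $6.70 + 21 @ $5.40 + 121 @ $4.45 = $1,114.15

COGS = $1,471.35; ending inventory = $1,114.15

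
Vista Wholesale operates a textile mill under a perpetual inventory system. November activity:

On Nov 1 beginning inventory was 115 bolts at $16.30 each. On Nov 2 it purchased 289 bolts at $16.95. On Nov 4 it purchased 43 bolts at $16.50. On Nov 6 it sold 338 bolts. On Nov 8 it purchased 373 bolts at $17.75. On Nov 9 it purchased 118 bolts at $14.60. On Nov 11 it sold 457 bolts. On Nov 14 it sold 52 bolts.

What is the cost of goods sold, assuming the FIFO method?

COGS = $14,497.50

Nov 6, 338 sold [FIFO — oldest first]: 115 @ $16.30 + 223 @ $16.95 = $5,654.35
Nov 11, 457 sold [FIFO — oldest first]: 66 @ $16.95 + 43 @ $16.50 + 348 @ $17.75 = $8,005.20
Nov 14, 52 sold [FIFO — oldest first]: 25 @ $17.75 + 27 @ $14.60 = $837.95
Total COGS = $5,654.35 + $8,005.20 + $837.95 = $14,497.50
Ending inventory: 91 @ $14.60 = $1,328.60
Check: goods available $15,826.10 = COGS $14,497.50 + ending $1,328.60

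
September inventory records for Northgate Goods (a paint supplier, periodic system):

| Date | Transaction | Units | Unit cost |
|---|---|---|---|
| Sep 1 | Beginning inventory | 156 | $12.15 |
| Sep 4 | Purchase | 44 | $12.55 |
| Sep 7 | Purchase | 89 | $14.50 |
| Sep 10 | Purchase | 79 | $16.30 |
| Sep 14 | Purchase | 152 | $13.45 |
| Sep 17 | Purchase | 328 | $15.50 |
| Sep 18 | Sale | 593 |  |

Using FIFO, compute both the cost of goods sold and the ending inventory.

COGS = $8,201.70; ending inventory = $3,952.50

Sep 18, 593 sold [FIFO — oldest first]: 156 @ $12.15 + 44 @ $12.55 + 89 @ $14.50 + 79 @ $16.30 + 152 @ $13.45 + 73 @ $15.50 = $8,201.70
Ending inventory: 255 @ $15.50 = $3,952.50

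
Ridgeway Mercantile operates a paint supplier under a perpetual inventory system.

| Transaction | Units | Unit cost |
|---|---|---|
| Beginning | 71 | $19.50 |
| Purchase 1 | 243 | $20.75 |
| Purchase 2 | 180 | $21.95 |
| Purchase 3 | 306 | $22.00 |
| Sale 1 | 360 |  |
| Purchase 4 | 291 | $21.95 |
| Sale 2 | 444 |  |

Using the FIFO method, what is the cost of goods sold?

COGS = $17,197.55

Sale 1 (360) [FIFO — oldest first]: 71 @ $19.50 + 243 @ $20.75 + 46 @ $21.95 = $7,436.45
Sale 2 (444) [FIFO — oldest first]: 134 @ $21.95 + 306 @ $22.00 + 4 @ $21.95 = $9,761.10
Total COGS = $7,436.45 + $9,761.10 = $17,197.55
Ending inventory: 287 @ $21.95 = $6,299.65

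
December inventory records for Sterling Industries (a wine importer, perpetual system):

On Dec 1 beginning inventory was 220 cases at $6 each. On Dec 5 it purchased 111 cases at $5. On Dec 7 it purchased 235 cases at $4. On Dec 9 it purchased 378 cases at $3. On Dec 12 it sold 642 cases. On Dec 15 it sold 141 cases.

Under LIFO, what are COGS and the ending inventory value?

Dec 12, 642 sold [LIFO — newest first]: 378 @ $3 + 235 @ $4 + 29 @ $5 = $2,219
Dec 15, 141 sold [LIFO — newest first]: 82 @ $5 + 59 @ $6 = $764
Total COGS = $2,219 + $764 = $2,983
Ending inventory: 161 @ $6 = $966
Check: goods available $3,949 = COGS $2,983 + ending $966

COGS = $2,983; ending inventory = $966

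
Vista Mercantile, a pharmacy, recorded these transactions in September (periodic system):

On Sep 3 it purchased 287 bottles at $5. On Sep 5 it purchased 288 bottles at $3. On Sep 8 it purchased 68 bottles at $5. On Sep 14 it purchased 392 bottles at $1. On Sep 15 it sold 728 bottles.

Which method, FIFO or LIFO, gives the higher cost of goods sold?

FIFO

FIFO COGS: 287 @ $5 + 288 @ $3 + 68 @ $5 + 85 @ $1 = $2,724
LIFO COGS: 392 @ $1 + 68 @ $5 + 268 @ $3 = $1,536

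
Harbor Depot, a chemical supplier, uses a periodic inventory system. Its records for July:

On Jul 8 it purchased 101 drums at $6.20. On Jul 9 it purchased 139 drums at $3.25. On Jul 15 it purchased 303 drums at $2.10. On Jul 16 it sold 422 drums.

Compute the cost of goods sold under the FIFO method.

Jul 16, 422 sold [FIFO — oldest first]: 101 @ $6.20 + 139 @ $3.25 + 182 @ $2.10 = $1,460.15
Ending inventory: 121 @ $2.10 = $254.10

COGS = $1,460.15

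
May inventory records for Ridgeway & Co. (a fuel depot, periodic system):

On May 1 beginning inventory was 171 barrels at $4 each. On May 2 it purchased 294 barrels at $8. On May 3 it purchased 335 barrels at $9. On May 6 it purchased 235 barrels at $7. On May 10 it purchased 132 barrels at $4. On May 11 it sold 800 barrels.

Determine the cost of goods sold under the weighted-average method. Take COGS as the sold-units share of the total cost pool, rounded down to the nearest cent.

May 11, sell 800: 800/1167 × $8,224.00 → $5,637.70
Ending inventory (cost pool remaining) = $2,586.30

COGS = $5,637.70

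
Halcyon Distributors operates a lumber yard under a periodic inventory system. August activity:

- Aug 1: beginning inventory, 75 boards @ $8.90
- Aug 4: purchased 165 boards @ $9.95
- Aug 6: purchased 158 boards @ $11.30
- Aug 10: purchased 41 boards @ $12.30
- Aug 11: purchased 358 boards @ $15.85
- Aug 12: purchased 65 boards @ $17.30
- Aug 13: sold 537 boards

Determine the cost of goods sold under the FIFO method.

Aug 13, 537 sold [FIFO — oldest first]: 75 @ $8.90 + 165 @ $9.95 + 158 @ $11.30 + 41 @ $12.30 + 98 @ $15.85 = $6,152.25
Ending inventory: 260 @ $15.85 + 65 @ $17.30 = $5,245.50

COGS = $6,152.25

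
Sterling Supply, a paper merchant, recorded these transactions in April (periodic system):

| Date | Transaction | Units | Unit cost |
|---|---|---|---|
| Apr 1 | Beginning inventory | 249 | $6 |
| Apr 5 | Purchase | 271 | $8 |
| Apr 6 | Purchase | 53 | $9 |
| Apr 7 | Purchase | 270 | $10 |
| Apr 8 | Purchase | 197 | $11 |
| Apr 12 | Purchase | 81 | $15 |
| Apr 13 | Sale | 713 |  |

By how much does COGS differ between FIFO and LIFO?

$1,916

FIFO COGS: 249 @ $6 + 271 @ $8 + 53 @ $9 + 140 @ $10 = $5,539
LIFO COGS: 81 @ $15 + 197 @ $11 + 270 @ $10 + 53 @ $9 + 112 @ $8 = $7,455
Difference = |$5,539 − $7,455| = $1,916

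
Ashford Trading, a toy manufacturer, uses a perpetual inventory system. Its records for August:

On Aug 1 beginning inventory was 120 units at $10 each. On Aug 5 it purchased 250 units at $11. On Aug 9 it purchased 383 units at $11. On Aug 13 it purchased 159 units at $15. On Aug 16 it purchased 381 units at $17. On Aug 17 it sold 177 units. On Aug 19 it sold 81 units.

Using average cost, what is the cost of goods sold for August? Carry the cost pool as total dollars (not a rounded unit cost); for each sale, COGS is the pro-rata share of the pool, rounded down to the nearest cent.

After Aug 1: 120 on hand, pool $1,200.00 (≈ $10.0000 each)
After Aug 5: 370 on hand, pool $3,950.00 (≈ $10.6757 each)
After Aug 9: 753 on hand, pool $8,163.00 (≈ $10.8406 each)
After Aug 13: 912 on hand, pool $10,548.00 (≈ $11.5658 each)
After Aug 16: 1293 on hand, pool $17,025.00 (≈ $13.1671 each)
Aug 17, sell 177: 177/1293 × $17,025.00 → $2,330.56
Aug 19, sell 81: 81/1116 × $14,694.44 → $1,066.53
Total COGS = $2,330.56 + $1,066.53 = $3,397.09
Ending inventory (cost pool remaining) = $13,627.91

COGS = $3,397.09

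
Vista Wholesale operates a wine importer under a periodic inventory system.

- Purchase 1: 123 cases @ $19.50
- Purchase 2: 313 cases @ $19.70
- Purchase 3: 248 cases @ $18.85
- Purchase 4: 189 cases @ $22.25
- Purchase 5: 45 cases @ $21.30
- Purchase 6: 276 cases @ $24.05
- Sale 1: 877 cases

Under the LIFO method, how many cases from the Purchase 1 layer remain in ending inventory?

123

Sale 1 (877) [LIFO — newest first]: 276 @ $24.05 + 45 @ $21.30 + 189 @ $22.25 + 248 @ $18.85 + 119 @ $19.70 = $18,820.65
Ending inventory: 123 @ $19.50 + 194 @ $19.70 = $6,220.30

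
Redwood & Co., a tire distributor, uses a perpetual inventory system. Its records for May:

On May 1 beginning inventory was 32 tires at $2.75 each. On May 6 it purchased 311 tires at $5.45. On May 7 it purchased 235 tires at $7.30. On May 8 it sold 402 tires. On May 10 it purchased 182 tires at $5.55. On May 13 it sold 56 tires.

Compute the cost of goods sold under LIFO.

May 8, 402 sold [LIFO — newest first]: 235 @ $7.30 + 167 @ $5.45 = $2,625.65
May 13, 56 sold [LIFO — newest first]: 56 @ $5.55 = $310.80
Total COGS = $2,625.65 + $310.80 = $2,936.45
Ending inventory: 32 @ $2.75 + 144 @ $5.45 + 126 @ $5.55 = $1,572.10
Check: goods available $4,508.55 = COGS $2,936.45 + ending $1,572.10

COGS = $2,936.45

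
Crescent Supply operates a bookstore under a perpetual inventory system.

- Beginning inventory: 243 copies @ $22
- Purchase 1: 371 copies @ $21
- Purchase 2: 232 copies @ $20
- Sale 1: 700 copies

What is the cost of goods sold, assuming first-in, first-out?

COGS = $14,857

Sale 1 (700) [FIFO — oldest first]: 243 @ $22 + 371 @ $21 + 86 @ $20 = $14,857
Ending inventory: 146 @ $20 = $2,920
Check: goods available $17,777 = COGS $14,857 + ending $2,920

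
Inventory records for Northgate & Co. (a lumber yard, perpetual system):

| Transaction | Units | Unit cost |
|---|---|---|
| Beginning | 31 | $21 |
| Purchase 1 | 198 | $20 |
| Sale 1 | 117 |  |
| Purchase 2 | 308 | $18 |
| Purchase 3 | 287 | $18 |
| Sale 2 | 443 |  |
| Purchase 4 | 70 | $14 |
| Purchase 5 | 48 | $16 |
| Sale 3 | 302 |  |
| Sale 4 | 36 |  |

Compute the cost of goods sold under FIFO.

Sale 1 (117) [FIFO — oldest first]: 31 @ $21 + 86 @ $20 = $2,371
Sale 2 (443) [FIFO — oldest first]: 112 @ $20 + 308 @ $18 + 23 @ $18 = $8,198
Sale 3 (302) [FIFO — oldest first]: 264 @ $18 + 38 @ $14 = $5,284
Sale 4 (36) [FIFO — oldest first]: 32 @ $14 + 4 @ $16 = $512
Total COGS = $2,371 + $8,198 + $5,284 + $512 = $16,365
Ending inventory: 44 @ $16 = $704

COGS = $16,365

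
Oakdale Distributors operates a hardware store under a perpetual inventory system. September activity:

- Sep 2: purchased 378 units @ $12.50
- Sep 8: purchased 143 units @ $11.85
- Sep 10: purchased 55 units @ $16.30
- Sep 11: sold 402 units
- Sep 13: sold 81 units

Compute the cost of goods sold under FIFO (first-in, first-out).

Sep 11, 402 sold [FIFO — oldest first]: 378 @ $12.50 + 24 @ $11.85 = $5,009.40
Sep 13, 81 sold [FIFO — oldest first]: 81 @ $11.85 = $959.85
Total COGS = $5,009.40 + $959.85 = $5,969.25
Ending inventory: 38 @ $11.85 + 55 @ $16.30 = $1,346.80

COGS = $5,969.25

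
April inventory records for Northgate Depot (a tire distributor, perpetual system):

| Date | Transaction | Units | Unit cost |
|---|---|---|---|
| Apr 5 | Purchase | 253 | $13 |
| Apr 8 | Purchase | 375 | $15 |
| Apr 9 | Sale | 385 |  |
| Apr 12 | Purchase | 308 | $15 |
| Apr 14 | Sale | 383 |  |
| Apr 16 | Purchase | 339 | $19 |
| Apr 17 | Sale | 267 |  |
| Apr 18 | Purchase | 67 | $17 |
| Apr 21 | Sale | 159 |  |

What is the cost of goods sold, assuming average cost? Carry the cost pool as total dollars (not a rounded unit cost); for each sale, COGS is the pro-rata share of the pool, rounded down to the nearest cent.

After Apr 5: 253 on hand, pool $3,289.00 (≈ $13.0000 each)
After Apr 8: 628 on hand, pool $8,914.00 (≈ $14.1943 each)
Apr 9, sell 385: 385/628 × $8,914.00 → $5,464.79
After Apr 12: 551 on hand, pool $8,069.21 (≈ $14.6447 each)
Apr 14, sell 383: 383/551 × $8,069.21 → $5,608.90
After Apr 16: 507 on hand, pool $8,901.31 (≈ $17.5568 each)
Apr 17, sell 267: 267/507 × $8,901.31 → $4,687.67
After Apr 18: 307 on hand, pool $5,352.64 (≈ $17.4353 each)
Apr 21, sell 159: 159/307 × $5,352.64 → $2,772.21
Total COGS = $5,464.79 + $5,608.90 + $4,687.67 + $2,772.21 = $18,533.57
Ending inventory (cost pool remaining) = $2,580.43

COGS = $18,533.57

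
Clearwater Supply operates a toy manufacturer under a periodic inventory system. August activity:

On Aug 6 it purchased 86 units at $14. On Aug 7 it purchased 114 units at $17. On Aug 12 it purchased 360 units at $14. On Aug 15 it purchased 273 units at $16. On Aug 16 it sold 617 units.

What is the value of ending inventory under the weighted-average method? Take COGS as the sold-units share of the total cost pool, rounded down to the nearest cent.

Aug 16, sell 617: 617/833 × $12,550.00 → $9,295.73
Ending inventory (cost pool remaining) = $3,254.27

Ending inventory = $3,254.27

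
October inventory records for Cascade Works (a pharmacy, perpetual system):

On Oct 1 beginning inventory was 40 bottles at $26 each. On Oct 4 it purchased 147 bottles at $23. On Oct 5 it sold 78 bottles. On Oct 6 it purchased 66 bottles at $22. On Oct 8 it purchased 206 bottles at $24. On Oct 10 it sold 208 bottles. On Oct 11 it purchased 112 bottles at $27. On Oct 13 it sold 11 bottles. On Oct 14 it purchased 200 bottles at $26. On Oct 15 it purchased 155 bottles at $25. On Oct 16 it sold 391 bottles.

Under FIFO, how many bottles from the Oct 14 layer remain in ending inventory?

83

Oct 5, 78 sold [FIFO — oldest first]: 40 @ $26 + 38 @ $23 = $1,914
Oct 10, 208 sold [FIFO — oldest first]: 109 @ $23 + 66 @ $22 + 33 @ $24 = $4,751
Oct 13, 11 sold [FIFO — oldest first]: 11 @ $24 = $264
Oct 16, 391 sold [FIFO — oldest first]: 162 @ $24 + 112 @ $27 + 117 @ $26 = $9,954
Total COGS = $1,914 + $4,751 + $264 + $9,954 = $16,883
Ending inventory: 83 @ $26 + 155 @ $25 = $6,033
Check: goods available $22,916 = COGS $16,883 + ending $6,033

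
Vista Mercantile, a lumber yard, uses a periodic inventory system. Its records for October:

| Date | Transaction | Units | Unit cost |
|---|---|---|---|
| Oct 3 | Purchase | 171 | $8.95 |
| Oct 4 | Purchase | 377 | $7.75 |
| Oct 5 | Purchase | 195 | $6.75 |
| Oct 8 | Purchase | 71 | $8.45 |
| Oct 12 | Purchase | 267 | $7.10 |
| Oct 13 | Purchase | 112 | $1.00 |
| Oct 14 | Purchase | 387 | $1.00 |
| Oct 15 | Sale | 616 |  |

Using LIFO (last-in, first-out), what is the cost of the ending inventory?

Oct 15, 616 sold [LIFO — newest first]: 387 @ $1.00 + 112 @ $1.00 + 117 @ $7.10 = $1,329.70
Ending inventory: 171 @ $8.95 + 377 @ $7.75 + 195 @ $6.75 + 71 @ $8.45 + 150 @ $7.10 = $7,433.40

Ending inventory = $7,433.40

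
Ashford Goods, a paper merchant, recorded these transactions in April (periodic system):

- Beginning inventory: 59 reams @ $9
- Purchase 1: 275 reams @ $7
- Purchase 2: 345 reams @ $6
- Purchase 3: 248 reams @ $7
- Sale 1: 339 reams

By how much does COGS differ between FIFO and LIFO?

$204

FIFO COGS: 59 @ $9 + 275 @ $7 + 5 @ $6 = $2,486
LIFO COGS: 248 @ $7 + 91 @ $6 = $2,282
Difference = |$2,486 − $2,282| = $204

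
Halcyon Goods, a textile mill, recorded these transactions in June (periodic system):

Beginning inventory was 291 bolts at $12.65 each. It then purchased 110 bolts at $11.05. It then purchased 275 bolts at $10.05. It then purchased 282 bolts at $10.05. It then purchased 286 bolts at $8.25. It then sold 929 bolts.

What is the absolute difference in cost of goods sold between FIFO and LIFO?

$1,295.40

FIFO COGS: 291 @ $12.65 + 110 @ $11.05 + 275 @ $10.05 + 253 @ $10.05 = $10,203.05
LIFO COGS: 286 @ $8.25 + 282 @ $10.05 + 275 @ $10.05 + 86 @ $11.05 = $8,907.65
Difference = |$10,203.05 − $8,907.65| = $1,295.40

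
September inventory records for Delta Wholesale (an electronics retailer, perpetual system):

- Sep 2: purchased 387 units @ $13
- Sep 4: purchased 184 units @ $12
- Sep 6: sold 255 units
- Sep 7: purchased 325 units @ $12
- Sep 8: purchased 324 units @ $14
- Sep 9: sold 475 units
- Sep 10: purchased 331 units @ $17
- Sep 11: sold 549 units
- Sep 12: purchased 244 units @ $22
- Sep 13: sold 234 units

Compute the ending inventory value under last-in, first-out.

Sep 6, 255 sold [LIFO — newest first]: 184 @ $12 + 71 @ $13 = $3,131
Sep 9, 475 sold [LIFO — newest first]: 324 @ $14 + 151 @ $12 = $6,348
Sep 11, 549 sold [LIFO — newest first]: 331 @ $17 + 174 @ $12 + 44 @ $13 = $8,287
Sep 13, 234 sold [LIFO — newest first]: 234 @ $22 = $5,148
Total COGS = $3,131 + $6,348 + $8,287 + $5,148 = $22,914
Ending inventory: 272 @ $13 + 10 @ $22 = $3,756

Ending inventory = $3,756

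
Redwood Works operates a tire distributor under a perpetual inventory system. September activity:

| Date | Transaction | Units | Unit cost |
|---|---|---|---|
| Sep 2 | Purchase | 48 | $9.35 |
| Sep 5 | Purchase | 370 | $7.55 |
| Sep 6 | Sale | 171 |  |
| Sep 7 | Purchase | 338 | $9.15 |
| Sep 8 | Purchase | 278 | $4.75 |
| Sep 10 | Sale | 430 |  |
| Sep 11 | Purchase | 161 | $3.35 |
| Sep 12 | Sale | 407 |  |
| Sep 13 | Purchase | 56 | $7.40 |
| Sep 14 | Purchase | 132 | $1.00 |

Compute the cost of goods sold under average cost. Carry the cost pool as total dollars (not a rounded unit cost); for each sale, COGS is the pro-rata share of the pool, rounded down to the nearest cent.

COGS = $7,025.34

After Sep 2: 48 on hand, pool $448.80 (≈ $9.3500 each)
After Sep 5: 418 on hand, pool $3,242.30 (≈ $7.7567 each)
Sep 6, sell 171: 171/418 × $3,242.30 → $1,326.39
After Sep 7: 585 on hand, pool $5,008.61 (≈ $8.5617 each)
After Sep 8: 863 on hand, pool $6,329.11 (≈ $7.3338 each)
Sep 10, sell 430: 430/863 × $6,329.11 → $3,153.55
After Sep 11: 594 on hand, pool $3,714.91 (≈ $6.2541 each)
Sep 12, sell 407: 407/594 × $3,714.91 → $2,545.40
After Sep 13: 243 on hand, pool $1,583.91 (≈ $6.5181 each)
After Sep 14: 375 on hand, pool $1,715.91 (≈ $4.5758 each)
Total COGS = $1,326.39 + $3,153.55 + $2,545.40 = $7,025.34
Ending inventory (cost pool remaining) = $1,715.91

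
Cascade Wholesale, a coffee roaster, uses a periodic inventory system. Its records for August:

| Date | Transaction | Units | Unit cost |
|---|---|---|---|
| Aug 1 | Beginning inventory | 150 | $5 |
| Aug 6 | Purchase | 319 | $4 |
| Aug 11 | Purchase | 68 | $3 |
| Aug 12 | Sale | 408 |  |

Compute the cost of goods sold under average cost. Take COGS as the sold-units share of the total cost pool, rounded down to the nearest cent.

COGS = $1,694.30

Aug 12, sell 408: 408/537 × $2,230.00 → $1,694.30
Ending inventory (cost pool remaining) = $535.70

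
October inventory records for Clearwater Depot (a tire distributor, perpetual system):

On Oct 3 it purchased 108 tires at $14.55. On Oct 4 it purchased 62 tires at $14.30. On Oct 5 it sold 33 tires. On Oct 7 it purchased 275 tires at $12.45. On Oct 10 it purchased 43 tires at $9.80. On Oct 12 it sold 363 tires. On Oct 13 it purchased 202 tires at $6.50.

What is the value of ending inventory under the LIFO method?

Ending inventory = $2,651.60

Oct 5, 33 sold [LIFO — newest first]: 33 @ $14.30 = $471.90
Oct 12, 363 sold [LIFO — newest first]: 43 @ $9.80 + 275 @ $12.45 + 29 @ $14.30 + 16 @ $14.55 = $4,492.65
Total COGS = $471.90 + $4,492.65 = $4,964.55
Ending inventory: 92 @ $14.55 + 202 @ $6.50 = $2,651.60
Check: goods available $7,616.15 = COGS $4,964.55 + ending $2,651.60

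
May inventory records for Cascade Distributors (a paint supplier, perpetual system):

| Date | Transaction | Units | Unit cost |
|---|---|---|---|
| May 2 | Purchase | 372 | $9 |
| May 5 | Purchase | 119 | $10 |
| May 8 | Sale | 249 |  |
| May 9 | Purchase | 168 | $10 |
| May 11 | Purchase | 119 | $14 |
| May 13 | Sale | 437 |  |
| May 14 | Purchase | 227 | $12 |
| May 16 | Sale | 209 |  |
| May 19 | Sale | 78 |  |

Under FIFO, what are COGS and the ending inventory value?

COGS = $10,224; ending inventory = $384

May 8, 249 sold [FIFO — oldest first]: 249 @ $9 = $2,241
May 13, 437 sold [FIFO — oldest first]: 123 @ $9 + 119 @ $10 + 168 @ $10 + 27 @ $14 = $4,355
May 16, 209 sold [FIFO — oldest first]: 92 @ $14 + 117 @ $12 = $2,692
May 19, 78 sold [FIFO — oldest first]: 78 @ $12 = $936
Total COGS = $2,241 + $4,355 + $2,692 + $936 = $10,224
Ending inventory: 32 @ $12 = $384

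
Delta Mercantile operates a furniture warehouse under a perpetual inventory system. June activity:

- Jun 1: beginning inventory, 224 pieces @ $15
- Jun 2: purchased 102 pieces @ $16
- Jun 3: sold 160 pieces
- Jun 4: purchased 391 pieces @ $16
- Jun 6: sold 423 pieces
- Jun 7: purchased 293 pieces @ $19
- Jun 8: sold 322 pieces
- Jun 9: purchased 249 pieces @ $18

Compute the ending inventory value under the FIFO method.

Jun 3, 160 sold [FIFO — oldest first]: 160 @ $15 = $2,400
Jun 6, 423 sold [FIFO — oldest first]: 64 @ $15 + 102 @ $16 + 257 @ $16 = $6,704
Jun 8, 322 sold [FIFO — oldest first]: 134 @ $16 + 188 @ $19 = $5,716
Total COGS = $2,400 + $6,704 + $5,716 = $14,820
Ending inventory: 105 @ $19 + 249 @ $18 = $6,477

Ending inventory = $6,477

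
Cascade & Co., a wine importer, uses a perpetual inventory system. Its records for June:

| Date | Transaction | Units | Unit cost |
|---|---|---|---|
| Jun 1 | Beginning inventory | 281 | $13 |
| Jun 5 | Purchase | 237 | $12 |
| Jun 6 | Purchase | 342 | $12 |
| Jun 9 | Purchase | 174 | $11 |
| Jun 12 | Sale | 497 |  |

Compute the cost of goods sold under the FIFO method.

Jun 12, 497 sold [FIFO — oldest first]: 281 @ $13 + 216 @ $12 = $6,245
Ending inventory: 21 @ $12 + 342 @ $12 + 174 @ $11 = $6,270
Check: goods available $12,515 = COGS $6,245 + ending $6,270

COGS = $6,245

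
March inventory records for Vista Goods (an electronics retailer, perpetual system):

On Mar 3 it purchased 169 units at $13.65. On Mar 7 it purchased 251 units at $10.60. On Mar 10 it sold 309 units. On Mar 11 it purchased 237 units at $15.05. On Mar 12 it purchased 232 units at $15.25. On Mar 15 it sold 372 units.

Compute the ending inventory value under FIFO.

Mar 10, 309 sold [FIFO — oldest first]: 169 @ $13.65 + 140 @ $10.60 = $3,790.85
Mar 15, 372 sold [FIFO — oldest first]: 111 @ $10.60 + 237 @ $15.05 + 24 @ $15.25 = $5,109.45
Total COGS = $3,790.85 + $5,109.45 = $8,900.30
Ending inventory: 208 @ $15.25 = $3,172.00
Check: goods available $12,072.30 = COGS $8,900.30 + ending $3,172.00

Ending inventory = $3,172.00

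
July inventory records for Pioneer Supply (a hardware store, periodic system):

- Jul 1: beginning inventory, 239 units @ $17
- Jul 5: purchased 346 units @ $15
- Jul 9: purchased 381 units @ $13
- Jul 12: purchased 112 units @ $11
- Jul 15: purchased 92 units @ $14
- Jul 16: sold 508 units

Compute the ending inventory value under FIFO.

Ending inventory = $8,628

Jul 16, 508 sold [FIFO — oldest first]: 239 @ $17 + 269 @ $15 = $8,098
Ending inventory: 77 @ $15 + 381 @ $13 + 112 @ $11 + 92 @ $14 = $8,628
Check: goods available $16,726 = COGS $8,098 + ending $8,628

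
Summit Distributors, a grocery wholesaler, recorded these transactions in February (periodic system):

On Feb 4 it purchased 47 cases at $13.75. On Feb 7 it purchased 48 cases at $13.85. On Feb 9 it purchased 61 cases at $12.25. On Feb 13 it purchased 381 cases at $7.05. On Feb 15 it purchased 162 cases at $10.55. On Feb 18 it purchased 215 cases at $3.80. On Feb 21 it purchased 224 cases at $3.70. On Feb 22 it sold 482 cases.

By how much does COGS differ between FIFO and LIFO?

$2,257.15

FIFO COGS: 47 @ $13.75 + 48 @ $13.85 + 61 @ $12.25 + 326 @ $7.05 = $4,356.60
LIFO COGS: 224 @ $3.70 + 215 @ $3.80 + 43 @ $10.55 = $2,099.45
Difference = |$4,356.60 − $2,099.45| = $2,257.15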